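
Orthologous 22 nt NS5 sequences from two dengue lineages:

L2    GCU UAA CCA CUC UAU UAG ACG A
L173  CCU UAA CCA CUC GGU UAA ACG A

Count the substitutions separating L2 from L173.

4

Differing sites — 1:G/C; 13:U/G; 14:A/G; 18:G/A.
That gives 4 mismatches out of 22 aligned sites, so the Hamming distance is 4.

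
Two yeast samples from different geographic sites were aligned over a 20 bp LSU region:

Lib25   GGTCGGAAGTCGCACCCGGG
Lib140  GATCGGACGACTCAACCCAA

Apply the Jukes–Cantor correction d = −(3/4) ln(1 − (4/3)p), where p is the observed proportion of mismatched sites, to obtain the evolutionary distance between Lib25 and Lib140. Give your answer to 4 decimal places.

0.5716

Differing sites — 2:G/A; 8:A/C; 10:T/A; 12:G/T; 15:C/A; 18:G/C; 19:G/A; 20:G/A.
p = 8/20 = 0.400000.
d = −0.75 · ln(1 − (4/3)·0.400000) = −0.75 · ln(0.466667) = −0.75 · (-0.762139) = 0.5716.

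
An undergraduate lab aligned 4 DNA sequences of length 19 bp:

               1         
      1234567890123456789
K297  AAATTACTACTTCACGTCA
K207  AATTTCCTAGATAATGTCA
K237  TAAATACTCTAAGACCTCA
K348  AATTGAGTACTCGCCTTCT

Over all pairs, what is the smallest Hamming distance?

6

Pairwise Hamming distances:
  K297 vs K207: 6
  K297 vs K237: 8
  K297 vs K348: 8
  K207 vs K237: 10
  K207 vs K348: 11
  K237 vs K348: 12
The smallest is 6, between K297 and K207.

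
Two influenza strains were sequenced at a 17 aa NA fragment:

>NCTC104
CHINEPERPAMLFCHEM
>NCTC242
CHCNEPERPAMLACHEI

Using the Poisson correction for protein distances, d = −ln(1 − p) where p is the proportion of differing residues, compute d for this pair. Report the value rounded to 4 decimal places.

0.1942

Mismatches occur at site 3 (I→C), site 13 (F→A), site 17 (M→I).
p = 3/17 = 0.176471.
d = −ln(1 − 0.176471) = −ln(0.823529) = 0.1942.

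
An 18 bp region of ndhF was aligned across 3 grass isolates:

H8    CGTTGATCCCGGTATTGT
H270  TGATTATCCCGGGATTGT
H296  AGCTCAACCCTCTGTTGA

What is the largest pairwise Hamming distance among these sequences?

9

Pairwise Hamming distances:
  H8 vs H270: 4
  H8 vs H296: 8
  H270 vs H296: 9
The largest is 9, between H270 and H296.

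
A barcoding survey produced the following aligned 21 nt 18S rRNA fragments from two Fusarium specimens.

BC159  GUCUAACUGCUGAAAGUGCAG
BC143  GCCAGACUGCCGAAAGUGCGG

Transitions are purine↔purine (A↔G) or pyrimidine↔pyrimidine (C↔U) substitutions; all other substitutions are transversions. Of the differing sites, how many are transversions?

1

Mismatches occur at site 2 (U→C, transition), site 4 (U→A, transversion), site 5 (A→G, transition), site 11 (U→C, transition), site 20 (A→G, transition).
Of the 5 differences, 4 transitions and 1 transversion, so the answer is 1.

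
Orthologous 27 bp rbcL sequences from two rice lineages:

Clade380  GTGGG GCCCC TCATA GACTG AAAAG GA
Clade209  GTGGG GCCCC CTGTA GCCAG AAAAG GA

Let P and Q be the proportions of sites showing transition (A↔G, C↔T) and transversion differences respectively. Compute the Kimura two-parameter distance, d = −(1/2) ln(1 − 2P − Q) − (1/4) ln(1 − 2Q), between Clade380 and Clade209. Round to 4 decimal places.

0.2158

Mismatches occur at site 11 (T↔C, transition), site 12 (C↔T, transition), site 13 (A↔G, transition), site 17 (A↔C, transversion), site 19 (T↔A, transversion).
Of the 5 differences, 3 transitions and 2 transversions over 27 sites: P = 3/27 = 0.111111, Q = 2/27 = 0.074074.
d = −0.5·ln(0.703704) − 0.25·ln(0.851852) = −0.5·(-0.351397) − 0.25·(-0.160342) = 0.2158.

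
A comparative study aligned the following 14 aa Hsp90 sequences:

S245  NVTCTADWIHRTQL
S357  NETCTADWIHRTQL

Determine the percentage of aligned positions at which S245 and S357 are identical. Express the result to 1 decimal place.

The sequences differ at position 2 (V/E).
13 of the 14 sites match, so the percent identity is 13/14 × 100 = 92.9%.

92.9%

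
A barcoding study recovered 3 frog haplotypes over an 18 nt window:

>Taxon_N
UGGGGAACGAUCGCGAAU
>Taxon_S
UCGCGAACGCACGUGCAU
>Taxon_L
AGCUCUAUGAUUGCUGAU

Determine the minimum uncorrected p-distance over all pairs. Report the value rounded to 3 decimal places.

0.333

Pairwise Hamming distances:
  Taxon_N vs Taxon_S: 6
  Taxon_N vs Taxon_L: 9
  Taxon_S vs Taxon_L: 13
The smallest is 6 mismatches, between Taxon_N and Taxon_S; p = 6/18 = 0.333.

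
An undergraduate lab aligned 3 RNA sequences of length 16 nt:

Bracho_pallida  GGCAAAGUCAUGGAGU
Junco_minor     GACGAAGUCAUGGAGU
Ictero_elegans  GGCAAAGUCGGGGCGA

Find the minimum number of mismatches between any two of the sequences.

2

Pairwise Hamming distances:
  Bracho_pallida vs Junco_minor: 2
  Bracho_pallida vs Ictero_elegans: 4
  Junco_minor vs Ictero_elegans: 6
The smallest is 2, between Bracho_pallida and Junco_minor.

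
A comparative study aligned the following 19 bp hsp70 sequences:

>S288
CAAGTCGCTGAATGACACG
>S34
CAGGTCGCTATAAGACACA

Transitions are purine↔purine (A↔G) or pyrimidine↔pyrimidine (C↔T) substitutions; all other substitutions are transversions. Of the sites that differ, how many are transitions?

3

The sequences differ at positions 3 (A/G, transition), 10 (G/A, transition), 11 (A/T, transversion), 13 (T/A, transversion), 19 (G/A, transition).
Of the 5 differences, 3 transitions and 2 transversions, so the answer is 3.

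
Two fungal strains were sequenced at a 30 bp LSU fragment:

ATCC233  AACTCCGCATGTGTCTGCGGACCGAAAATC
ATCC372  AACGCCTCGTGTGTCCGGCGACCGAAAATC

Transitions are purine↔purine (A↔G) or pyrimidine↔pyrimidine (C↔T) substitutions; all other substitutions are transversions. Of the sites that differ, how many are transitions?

The sequences differ at positions 4 (T/G, transversion), 7 (G/T, transversion), 9 (A/G, transition), 16 (T/C, transition), 18 (C/G, transversion), 19 (G/C, transversion).
Of the 6 differences, 2 transitions and 4 transversions, so the answer is 2.

2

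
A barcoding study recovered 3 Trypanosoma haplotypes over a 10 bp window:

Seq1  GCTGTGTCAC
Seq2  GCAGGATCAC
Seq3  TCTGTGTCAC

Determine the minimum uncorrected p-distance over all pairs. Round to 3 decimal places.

Pairwise Hamming distances:
  Seq1 vs Seq2: 3
  Seq1 vs Seq3: 1
  Seq2 vs Seq3: 4
The smallest is 1 mismatch, between Seq1 and Seq3; p = 1/10 = 0.100.

0.100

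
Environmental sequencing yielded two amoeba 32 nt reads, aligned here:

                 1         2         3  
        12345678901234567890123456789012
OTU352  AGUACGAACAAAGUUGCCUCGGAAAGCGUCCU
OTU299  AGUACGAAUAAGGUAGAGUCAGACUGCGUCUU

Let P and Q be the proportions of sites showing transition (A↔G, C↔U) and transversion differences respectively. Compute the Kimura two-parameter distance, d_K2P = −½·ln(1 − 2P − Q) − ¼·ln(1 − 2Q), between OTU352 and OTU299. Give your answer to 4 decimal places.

0.3543

Differing sites — 9:C/U (Ti); 12:A/G (Ti); 15:U/A (Tv); 17:C/A (Tv); 18:C/G (Tv); 21:G/A (Ti); 24:A/C (Tv); 25:A/U (Tv); 31:C/U (Ti).
Of the 9 differences, 4 transitions and 5 transversions over 32 sites: P = 4/32 = 0.125000, Q = 5/32 = 0.156250.
d = −0.5·ln(0.593750) − 0.25·ln(0.687500) = −0.5·(-0.521297) − 0.25·(-0.374693) = 0.3543.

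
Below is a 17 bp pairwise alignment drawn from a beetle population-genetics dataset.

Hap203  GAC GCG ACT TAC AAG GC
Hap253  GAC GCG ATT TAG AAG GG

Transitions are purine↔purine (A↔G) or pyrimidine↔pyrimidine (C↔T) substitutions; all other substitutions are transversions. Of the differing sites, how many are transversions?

The sequences differ at positions 8 (C/T, transition), 12 (C/G, transversion), 17 (C/G, transversion).
Of the 3 differences, 1 transition and 2 transversions, so the answer is 2.

2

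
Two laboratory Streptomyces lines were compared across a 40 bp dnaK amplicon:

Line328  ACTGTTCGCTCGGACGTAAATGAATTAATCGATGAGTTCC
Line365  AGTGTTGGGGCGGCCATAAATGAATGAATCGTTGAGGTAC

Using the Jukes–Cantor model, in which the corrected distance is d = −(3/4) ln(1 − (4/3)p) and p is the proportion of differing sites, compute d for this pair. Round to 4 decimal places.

Differing sites — 2:C/G; 7:C/G; 9:C/G; 10:T/G; 14:A/C; 16:G/A; 26:T/G; 32:A/T; 37:T/G; 39:C/A.
p = 10/40 = 0.250000.
d = −0.75 · ln(1 − (4/3)·0.250000) = −0.75 · ln(0.666667) = −0.75 · (-0.405465) = 0.3041.

0.3041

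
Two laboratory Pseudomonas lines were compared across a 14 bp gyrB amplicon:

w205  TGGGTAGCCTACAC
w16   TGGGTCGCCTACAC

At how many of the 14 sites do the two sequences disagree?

Differing sites — 6:A/C.
That gives 1 mismatch out of 14 aligned sites, so the Hamming distance is 1.

1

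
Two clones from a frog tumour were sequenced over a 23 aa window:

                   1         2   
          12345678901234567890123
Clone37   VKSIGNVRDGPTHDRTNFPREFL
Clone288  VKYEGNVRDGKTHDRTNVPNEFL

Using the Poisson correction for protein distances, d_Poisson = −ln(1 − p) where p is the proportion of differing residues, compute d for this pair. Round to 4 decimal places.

0.2451

Differing sites — 3:S/Y; 4:I/E; 11:P/K; 18:F/V; 20:R/N.
p = 5/23 = 0.217391.
d = −ln(1 − 0.217391) = −ln(0.782609) = 0.2451.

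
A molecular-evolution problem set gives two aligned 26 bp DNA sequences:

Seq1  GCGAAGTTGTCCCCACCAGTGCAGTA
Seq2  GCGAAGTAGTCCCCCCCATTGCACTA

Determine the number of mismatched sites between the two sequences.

4

The sequences differ at positions 8 (T/A), 15 (A/C), 19 (G/T), 24 (G/C).
That gives 4 mismatches out of 26 aligned sites, so the Hamming distance is 4.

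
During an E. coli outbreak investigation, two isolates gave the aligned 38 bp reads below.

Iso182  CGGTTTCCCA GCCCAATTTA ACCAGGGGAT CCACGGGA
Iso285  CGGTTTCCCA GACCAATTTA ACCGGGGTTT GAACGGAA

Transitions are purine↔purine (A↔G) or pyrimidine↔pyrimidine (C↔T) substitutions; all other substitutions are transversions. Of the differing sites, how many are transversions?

The sequences differ at positions 12 (C/A, transversion), 24 (A/G, transition), 28 (G/T, transversion), 29 (A/T, transversion), 31 (C/G, transversion), 32 (C/A, transversion), 37 (G/A, transition).
Of the 7 differences, 2 transitions and 5 transversions, so the answer is 5.

5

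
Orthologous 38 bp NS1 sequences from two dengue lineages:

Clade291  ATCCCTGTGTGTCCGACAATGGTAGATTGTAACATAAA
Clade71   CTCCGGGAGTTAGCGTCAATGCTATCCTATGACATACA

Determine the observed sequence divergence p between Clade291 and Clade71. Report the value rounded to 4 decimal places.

The sequences differ at positions 1 (A/C), 5 (C/G), 6 (T/G), 8 (T/A), 11 (G/T), 12 (T/A), 13 (C/G), 16 (A/T), 22 (G/C), 25 (G/T), 26 (A/C), 27 (T/C), 29 (G/A), 31 (A/G), 37 (A/C).
There are 15 differences over 38 sites, so p = 15/38 = 0.3947.

0.3947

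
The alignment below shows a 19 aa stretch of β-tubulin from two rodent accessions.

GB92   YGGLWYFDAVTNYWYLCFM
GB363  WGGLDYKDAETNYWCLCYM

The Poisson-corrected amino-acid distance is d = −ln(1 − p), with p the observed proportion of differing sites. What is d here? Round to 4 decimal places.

Mismatches occur at site 1 (Y↔W), site 5 (W↔D), site 7 (F↔K), site 10 (V↔E), site 15 (Y↔C), site 18 (F↔Y).
p = 6/19 = 0.315789.
d = −ln(1 − 0.315789) = −ln(0.684211) = 0.3795.

0.3795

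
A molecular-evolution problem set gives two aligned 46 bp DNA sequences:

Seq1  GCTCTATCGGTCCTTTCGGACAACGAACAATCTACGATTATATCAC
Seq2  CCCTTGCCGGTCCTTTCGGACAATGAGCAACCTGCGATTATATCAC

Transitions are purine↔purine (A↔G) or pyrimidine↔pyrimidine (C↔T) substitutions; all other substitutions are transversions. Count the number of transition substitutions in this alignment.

8

Differing sites — 1:G/C (Tv); 3:T/C (Ti); 4:C/T (Ti); 6:A/G (Ti); 7:T/C (Ti); 24:C/T (Ti); 27:A/G (Ti); 31:T/C (Ti); 34:A/G (Ti).
Of the 9 differences, 8 transitions and 1 transversion, so the answer is 8.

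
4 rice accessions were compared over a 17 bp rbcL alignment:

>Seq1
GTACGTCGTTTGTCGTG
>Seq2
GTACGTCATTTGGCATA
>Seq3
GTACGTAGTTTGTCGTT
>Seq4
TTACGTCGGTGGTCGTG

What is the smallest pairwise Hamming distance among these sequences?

Pairwise Hamming distances:
  Seq1 vs Seq2: 4
  Seq1 vs Seq3: 2
  Seq1 vs Seq4: 3
  Seq2 vs Seq3: 5
  Seq2 vs Seq4: 7
  Seq3 vs Seq4: 5
The smallest is 2, between Seq1 and Seq3.

2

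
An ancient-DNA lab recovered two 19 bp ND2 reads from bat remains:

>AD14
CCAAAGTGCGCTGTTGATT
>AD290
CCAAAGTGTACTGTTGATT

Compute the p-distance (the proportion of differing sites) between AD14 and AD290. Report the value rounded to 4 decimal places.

Differing sites — 9:C/T; 10:G/A.
There are 2 differences over 19 sites, so p = 2/19 = 0.1053.

0.1053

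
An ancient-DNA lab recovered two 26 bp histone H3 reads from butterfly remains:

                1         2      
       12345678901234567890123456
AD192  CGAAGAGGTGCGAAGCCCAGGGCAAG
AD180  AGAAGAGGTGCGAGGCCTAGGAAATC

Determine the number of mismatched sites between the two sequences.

7

The sequences differ at positions 1 (C/A), 14 (A/G), 18 (C/T), 22 (G/A), 23 (C/A), 25 (A/T), 26 (G/C).
That gives 7 mismatches out of 26 aligned sites, so the Hamming distance is 7.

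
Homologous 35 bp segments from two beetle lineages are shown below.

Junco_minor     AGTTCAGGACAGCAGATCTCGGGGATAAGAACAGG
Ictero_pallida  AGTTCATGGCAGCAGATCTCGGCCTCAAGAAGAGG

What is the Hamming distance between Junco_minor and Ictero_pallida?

7

The sequences differ at positions 7 (G/T), 9 (A/G), 23 (G/C), 24 (G/C), 25 (A/T), 26 (T/C), 32 (C/G).
That gives 7 mismatches out of 35 aligned sites, so the Hamming distance is 7.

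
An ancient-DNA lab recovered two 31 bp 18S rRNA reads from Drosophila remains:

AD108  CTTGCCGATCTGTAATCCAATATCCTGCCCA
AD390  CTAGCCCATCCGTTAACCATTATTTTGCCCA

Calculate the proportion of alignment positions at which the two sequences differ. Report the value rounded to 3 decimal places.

0.258

Mismatches occur at site 3 (T→A), site 7 (G→C), site 11 (T→C), site 14 (A→T), site 16 (T→A), site 20 (A→T), site 24 (C→T), site 25 (C→T).
There are 8 differences over 31 sites, so p = 8/31 = 0.258.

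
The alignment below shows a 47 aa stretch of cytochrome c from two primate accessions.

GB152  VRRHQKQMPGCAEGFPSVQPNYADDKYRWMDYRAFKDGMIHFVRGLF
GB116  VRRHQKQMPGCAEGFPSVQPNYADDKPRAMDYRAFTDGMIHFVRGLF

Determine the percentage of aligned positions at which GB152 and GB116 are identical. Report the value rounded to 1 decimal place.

The sequences differ at positions 27 (Y/P), 29 (W/A), 36 (K/T).
44 of the 47 sites match, so the percent identity is 44/47 × 100 = 93.6%.

93.6%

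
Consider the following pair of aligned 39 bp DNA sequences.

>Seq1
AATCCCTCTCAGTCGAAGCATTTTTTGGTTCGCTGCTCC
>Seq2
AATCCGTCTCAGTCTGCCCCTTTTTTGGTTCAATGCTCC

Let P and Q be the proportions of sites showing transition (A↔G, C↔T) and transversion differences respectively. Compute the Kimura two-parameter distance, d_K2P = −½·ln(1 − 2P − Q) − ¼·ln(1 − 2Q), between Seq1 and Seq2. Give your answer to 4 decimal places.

Mismatches occur at site 6 (C→G, transversion), site 15 (G→T, transversion), site 16 (A→G, transition), site 17 (A→C, transversion), site 18 (G→C, transversion), site 20 (A→C, transversion), site 32 (G→A, transition), site 33 (C→A, transversion).
Of the 8 differences, 2 transitions and 6 transversions over 39 sites: P = 2/39 = 0.051282, Q = 6/39 = 0.153846.
d = −0.5·ln(0.743590) − 0.25·ln(0.692308) = −0.5·(-0.296265) − 0.25·(-0.367724) = 0.2401.

0.2401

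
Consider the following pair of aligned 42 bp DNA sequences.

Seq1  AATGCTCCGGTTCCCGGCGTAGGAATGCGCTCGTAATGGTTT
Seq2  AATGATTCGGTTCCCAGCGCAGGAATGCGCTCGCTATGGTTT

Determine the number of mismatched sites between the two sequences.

6

Differing sites — 5:C/A; 7:C/T; 16:G/A; 20:T/C; 34:T/C; 35:A/T.
That gives 6 mismatches out of 42 aligned sites, so the Hamming distance is 6.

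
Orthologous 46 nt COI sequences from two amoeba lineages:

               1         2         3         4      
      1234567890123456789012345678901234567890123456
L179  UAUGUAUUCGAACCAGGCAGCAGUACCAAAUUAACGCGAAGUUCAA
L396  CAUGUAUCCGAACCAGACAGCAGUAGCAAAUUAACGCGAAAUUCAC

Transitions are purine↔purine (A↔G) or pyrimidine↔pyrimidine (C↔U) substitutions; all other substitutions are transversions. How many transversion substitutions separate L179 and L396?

Differing sites — 1:U/C (Ti); 8:U/C (Ti); 17:G/A (Ti); 26:C/G (Tv); 41:G/A (Ti); 46:A/C (Tv).
Of the 6 differences, 4 transitions and 2 transversions, so the answer is 2.

2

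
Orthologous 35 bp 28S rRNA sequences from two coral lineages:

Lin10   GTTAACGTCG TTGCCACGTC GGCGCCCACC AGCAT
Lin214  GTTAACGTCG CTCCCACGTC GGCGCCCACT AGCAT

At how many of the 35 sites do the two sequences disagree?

3

Differing sites — 11:T/C; 13:G/C; 30:C/T.
That gives 3 mismatches out of 35 aligned sites, so the Hamming distance is 3.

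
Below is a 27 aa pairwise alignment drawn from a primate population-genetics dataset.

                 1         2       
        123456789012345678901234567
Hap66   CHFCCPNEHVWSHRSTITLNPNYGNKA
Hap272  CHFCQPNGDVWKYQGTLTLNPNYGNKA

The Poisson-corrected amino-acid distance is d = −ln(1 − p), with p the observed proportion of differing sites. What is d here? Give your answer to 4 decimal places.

0.3514

The sequences differ at positions 5 (C/Q), 8 (E/G), 9 (H/D), 12 (S/K), 13 (H/Y), 14 (R/Q), 15 (S/G), 17 (I/L).
p = 8/27 = 0.296296.
d = −ln(1 − 0.296296) = −ln(0.703704) = 0.3514.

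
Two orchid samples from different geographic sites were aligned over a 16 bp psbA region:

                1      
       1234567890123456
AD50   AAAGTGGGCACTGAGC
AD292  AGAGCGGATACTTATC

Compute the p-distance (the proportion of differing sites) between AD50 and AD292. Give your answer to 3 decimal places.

Mismatches occur at site 2 (A→G), site 5 (T→C), site 8 (G→A), site 9 (C→T), site 13 (G→T), site 15 (G→T).
There are 6 differences over 16 sites, so p = 6/16 = 0.375.

0.375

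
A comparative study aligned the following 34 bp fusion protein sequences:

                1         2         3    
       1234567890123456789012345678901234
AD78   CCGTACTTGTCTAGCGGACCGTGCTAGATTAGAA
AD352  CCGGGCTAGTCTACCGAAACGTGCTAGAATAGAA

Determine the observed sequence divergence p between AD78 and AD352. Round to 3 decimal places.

The sequences differ at positions 4 (T/G), 5 (A/G), 8 (T/A), 14 (G/C), 17 (G/A), 19 (C/A), 29 (T/A).
There are 7 differences over 34 sites, so p = 7/34 = 0.206.

0.206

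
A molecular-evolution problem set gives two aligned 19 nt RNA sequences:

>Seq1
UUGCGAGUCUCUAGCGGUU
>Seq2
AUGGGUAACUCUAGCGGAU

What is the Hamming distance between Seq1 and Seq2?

Mismatches occur at site 1 (U↔A), site 4 (C↔G), site 6 (A↔U), site 7 (G↔A), site 8 (U↔A), site 18 (U↔A).
That gives 6 mismatches out of 19 aligned sites, so the Hamming distance is 6.

6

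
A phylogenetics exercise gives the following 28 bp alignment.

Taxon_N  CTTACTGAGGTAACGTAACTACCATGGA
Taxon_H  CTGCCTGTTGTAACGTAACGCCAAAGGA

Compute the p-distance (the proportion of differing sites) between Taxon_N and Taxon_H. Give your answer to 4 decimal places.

0.2857

Mismatches occur at site 3 (T→G), site 4 (A→C), site 8 (A→T), site 9 (G→T), site 20 (T→G), site 21 (A→C), site 23 (C→A), site 25 (T→A).
There are 8 differences over 28 sites, so p = 8/28 = 0.2857.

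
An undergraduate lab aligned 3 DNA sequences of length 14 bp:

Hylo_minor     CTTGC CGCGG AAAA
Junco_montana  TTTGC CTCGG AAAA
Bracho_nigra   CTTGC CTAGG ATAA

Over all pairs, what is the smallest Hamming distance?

2

Pairwise Hamming distances:
  Hylo_minor vs Junco_montana: 2
  Hylo_minor vs Bracho_nigra: 3
  Junco_montana vs Bracho_nigra: 3
The smallest is 2, between Hylo_minor and Junco_montana.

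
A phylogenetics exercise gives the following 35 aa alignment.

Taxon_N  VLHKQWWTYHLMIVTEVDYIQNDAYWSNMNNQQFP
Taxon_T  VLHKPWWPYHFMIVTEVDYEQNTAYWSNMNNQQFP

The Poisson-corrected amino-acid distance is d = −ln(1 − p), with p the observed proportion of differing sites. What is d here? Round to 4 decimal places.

The sequences differ at positions 5 (Q/P), 8 (T/P), 11 (L/F), 20 (I/E), 23 (D/T).
p = 5/35 = 0.142857.
d = −ln(1 − 0.142857) = −ln(0.857143) = 0.1542.

0.1542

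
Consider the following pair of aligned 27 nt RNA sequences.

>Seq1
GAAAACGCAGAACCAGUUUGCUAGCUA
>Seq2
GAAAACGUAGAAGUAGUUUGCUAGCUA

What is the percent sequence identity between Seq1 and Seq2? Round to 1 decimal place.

88.9%

Mismatches occur at site 8 (C→U), site 13 (C→G), site 14 (C→U).
24 of the 27 sites match, so the percent identity is 24/27 × 100 = 88.9%.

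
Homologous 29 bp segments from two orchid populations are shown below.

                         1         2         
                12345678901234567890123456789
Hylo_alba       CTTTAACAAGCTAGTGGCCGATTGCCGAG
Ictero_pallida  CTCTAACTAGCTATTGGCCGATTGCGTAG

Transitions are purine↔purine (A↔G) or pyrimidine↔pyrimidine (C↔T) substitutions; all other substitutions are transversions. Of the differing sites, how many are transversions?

4

The sequences differ at positions 3 (T/C, transition), 8 (A/T, transversion), 14 (G/T, transversion), 26 (C/G, transversion), 27 (G/T, transversion).
Of the 5 differences, 1 transition and 4 transversions, so the answer is 4.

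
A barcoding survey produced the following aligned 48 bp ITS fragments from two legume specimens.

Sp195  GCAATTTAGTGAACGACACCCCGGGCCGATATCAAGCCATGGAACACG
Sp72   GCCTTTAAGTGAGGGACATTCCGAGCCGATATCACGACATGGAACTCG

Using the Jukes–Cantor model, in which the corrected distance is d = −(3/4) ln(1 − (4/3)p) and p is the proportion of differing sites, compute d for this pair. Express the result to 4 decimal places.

0.2735

Mismatches occur at site 3 (A↔C), site 4 (A↔T), site 7 (T↔A), site 13 (A↔G), site 14 (C↔G), site 19 (C↔T), site 20 (C↔T), site 24 (G↔A), site 35 (A↔C), site 37 (C↔A), site 46 (A↔T).
p = 11/48 = 0.229167.
d = −0.75 · ln(1 − (4/3)·0.229167) = −0.75 · ln(0.694444) = −0.75 · (-0.364644) = 0.2735.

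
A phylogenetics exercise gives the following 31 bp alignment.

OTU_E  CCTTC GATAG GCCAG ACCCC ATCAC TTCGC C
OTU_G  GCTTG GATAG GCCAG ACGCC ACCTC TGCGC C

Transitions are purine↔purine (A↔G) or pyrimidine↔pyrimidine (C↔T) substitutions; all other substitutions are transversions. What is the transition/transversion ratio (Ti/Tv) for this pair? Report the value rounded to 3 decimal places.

Mismatches occur at site 1 (C→G, transversion), site 5 (C→G, transversion), site 18 (C→G, transversion), site 22 (T→C, transition), site 24 (A→T, transversion), site 27 (T→G, transversion).
Of the 6 differences, 1 transition and 5 transversions, so Ti/Tv = 1/5 = 0.200.

0.200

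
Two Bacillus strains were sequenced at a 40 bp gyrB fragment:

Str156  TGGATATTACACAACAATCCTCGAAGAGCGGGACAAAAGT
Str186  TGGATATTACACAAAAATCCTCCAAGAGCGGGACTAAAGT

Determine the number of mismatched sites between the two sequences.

Mismatches occur at site 15 (C→A), site 23 (G→C), site 35 (A→T).
That gives 3 mismatches out of 40 aligned sites, so the Hamming distance is 3.

3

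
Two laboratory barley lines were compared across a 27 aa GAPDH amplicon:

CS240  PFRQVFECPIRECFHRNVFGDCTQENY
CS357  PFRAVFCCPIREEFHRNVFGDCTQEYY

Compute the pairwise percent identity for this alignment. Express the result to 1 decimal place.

The sequences differ at positions 4 (Q/A), 7 (E/C), 13 (C/E), 26 (N/Y).
23 of the 27 sites match, so the percent identity is 23/27 × 100 = 85.2%.

85.2%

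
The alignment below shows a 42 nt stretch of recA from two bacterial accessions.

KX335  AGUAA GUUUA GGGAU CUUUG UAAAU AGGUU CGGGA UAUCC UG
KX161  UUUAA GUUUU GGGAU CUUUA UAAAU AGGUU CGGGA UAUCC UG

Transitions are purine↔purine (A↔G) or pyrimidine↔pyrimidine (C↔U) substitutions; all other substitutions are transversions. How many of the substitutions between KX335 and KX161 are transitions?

1

Mismatches occur at site 1 (A/U, transversion), site 2 (G/U, transversion), site 10 (A/U, transversion), site 20 (G/A, transition).
Of the 4 differences, 1 transition and 3 transversions, so the answer is 1.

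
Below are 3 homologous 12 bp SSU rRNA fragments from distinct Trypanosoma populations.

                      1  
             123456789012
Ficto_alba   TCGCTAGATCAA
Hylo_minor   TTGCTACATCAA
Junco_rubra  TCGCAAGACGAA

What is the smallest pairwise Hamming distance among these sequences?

Pairwise Hamming distances:
  Ficto_alba vs Hylo_minor: 2
  Ficto_alba vs Junco_rubra: 3
  Hylo_minor vs Junco_rubra: 5
The smallest is 2, between Ficto_alba and Hylo_minor.

2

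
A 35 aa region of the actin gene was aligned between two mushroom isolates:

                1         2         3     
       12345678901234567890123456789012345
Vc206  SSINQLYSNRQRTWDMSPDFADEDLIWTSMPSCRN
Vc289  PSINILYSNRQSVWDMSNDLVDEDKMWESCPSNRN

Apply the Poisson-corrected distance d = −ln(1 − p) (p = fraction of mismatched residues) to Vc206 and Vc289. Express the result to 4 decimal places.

0.4199

Mismatches occur at site 1 (S↔P), site 5 (Q↔I), site 12 (R↔S), site 13 (T↔V), site 18 (P↔N), site 20 (F↔L), site 21 (A↔V), site 25 (L↔K), site 26 (I↔M), site 28 (T↔E), site 30 (M↔C), site 33 (C↔N).
p = 12/35 = 0.342857.
d = −ln(1 − 0.342857) = −ln(0.657143) = 0.4199.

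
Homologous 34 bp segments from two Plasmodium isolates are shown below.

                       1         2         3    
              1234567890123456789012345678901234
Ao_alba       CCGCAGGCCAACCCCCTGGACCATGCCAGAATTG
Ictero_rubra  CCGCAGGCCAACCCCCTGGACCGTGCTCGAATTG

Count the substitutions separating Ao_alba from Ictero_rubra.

3

Differing sites — 23:A/G; 27:C/T; 28:A/C.
That gives 3 mismatches out of 34 aligned sites, so the Hamming distance is 3.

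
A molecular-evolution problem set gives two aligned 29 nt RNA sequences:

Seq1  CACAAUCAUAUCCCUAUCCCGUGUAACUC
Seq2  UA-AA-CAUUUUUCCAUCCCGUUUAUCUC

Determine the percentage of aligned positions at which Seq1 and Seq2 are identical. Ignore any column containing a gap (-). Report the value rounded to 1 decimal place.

74.1%

Excluding the 2 gap columns leaves 27 comparable sites.
Differing sites — 1:C/U; 10:A/U; 12:C/U; 13:C/U; 15:U/C; 23:G/U; 26:A/U.
20 of the 27 comparable sites match, so the percent identity is 20/27 × 100 = 74.1%.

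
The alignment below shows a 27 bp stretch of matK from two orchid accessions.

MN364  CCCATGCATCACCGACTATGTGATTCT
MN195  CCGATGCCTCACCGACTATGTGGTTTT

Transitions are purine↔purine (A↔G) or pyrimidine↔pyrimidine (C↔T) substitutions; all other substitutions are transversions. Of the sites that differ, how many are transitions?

2

Differing sites — 3:C/G (Tv); 8:A/C (Tv); 23:A/G (Ti); 26:C/T (Ti).
Of the 4 differences, 2 transitions and 2 transversions, so the answer is 2.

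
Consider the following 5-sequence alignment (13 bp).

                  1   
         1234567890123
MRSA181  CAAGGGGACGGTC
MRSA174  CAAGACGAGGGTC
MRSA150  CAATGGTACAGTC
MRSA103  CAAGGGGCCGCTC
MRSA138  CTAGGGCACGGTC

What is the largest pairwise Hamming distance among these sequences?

6

Pairwise Hamming distances:
  MRSA181 vs MRSA174: 3
  MRSA181 vs MRSA150: 3
  MRSA181 vs MRSA103: 2
  MRSA181 vs MRSA138: 2
  MRSA174 vs MRSA150: 6
  MRSA174 vs MRSA103: 5
  MRSA174 vs MRSA138: 5
  MRSA150 vs MRSA103: 5
  MRSA150 vs MRSA138: 4
  MRSA103 vs MRSA138: 4
The largest is 6, between MRSA174 and MRSA150.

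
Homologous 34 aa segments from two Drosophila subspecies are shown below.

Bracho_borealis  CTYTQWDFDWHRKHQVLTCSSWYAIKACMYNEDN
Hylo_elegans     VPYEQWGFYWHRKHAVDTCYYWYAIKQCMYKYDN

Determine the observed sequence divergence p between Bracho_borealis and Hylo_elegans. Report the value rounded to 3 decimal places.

0.353

Differing sites — 1:C/V; 2:T/P; 4:T/E; 7:D/G; 9:D/Y; 15:Q/A; 17:L/D; 20:S/Y; 21:S/Y; 27:A/Q; 31:N/K; 32:E/Y.
There are 12 differences over 34 sites, so p = 12/34 = 0.353.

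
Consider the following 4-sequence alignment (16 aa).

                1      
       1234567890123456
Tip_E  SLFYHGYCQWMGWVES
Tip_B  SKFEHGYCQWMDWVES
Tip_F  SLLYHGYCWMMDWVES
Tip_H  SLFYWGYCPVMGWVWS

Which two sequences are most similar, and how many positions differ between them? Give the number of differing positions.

Pairwise Hamming distances:
  Tip_E vs Tip_B: 3
  Tip_E vs Tip_F: 4
  Tip_E vs Tip_H: 4
  Tip_B vs Tip_F: 5
  Tip_B vs Tip_H: 7
  Tip_F vs Tip_H: 6
The smallest is 3, between Tip_E and Tip_B.

3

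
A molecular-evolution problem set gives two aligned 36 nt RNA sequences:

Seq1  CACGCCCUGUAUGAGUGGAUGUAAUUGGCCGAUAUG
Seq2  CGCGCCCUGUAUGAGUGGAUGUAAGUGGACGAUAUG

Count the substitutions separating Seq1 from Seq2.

The sequences differ at positions 2 (A/G), 25 (U/G), 29 (C/A).
That gives 3 mismatches out of 36 aligned sites, so the Hamming distance is 3.

3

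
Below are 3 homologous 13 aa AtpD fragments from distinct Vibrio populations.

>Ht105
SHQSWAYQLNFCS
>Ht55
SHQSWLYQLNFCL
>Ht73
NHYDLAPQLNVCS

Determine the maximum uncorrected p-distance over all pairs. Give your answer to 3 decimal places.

0.615

Pairwise Hamming distances:
  Ht105 vs Ht55: 2
  Ht105 vs Ht73: 6
  Ht55 vs Ht73: 8
The largest is 8 mismatches, between Ht55 and Ht73; p = 8/13 = 0.615.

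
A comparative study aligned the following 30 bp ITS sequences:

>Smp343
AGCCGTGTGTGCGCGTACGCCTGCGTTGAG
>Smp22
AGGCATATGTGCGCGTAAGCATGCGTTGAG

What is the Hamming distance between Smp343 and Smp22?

Mismatches occur at site 3 (C/G), site 5 (G/A), site 7 (G/A), site 18 (C/A), site 21 (C/A).
That gives 5 mismatches out of 30 aligned sites, so the Hamming distance is 5.

5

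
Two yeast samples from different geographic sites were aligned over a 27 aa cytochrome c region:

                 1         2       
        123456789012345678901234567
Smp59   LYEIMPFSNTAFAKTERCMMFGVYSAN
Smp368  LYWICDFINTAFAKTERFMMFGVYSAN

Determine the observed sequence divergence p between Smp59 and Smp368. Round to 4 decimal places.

The sequences differ at positions 3 (E/W), 5 (M/C), 6 (P/D), 8 (S/I), 18 (C/F).
There are 5 differences over 27 sites, so p = 5/27 = 0.1852.

0.1852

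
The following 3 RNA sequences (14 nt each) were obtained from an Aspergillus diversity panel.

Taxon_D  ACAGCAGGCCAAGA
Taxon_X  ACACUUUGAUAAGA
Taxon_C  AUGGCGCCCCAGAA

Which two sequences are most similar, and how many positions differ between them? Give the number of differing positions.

6

Pairwise Hamming distances:
  Taxon_D vs Taxon_X: 6
  Taxon_D vs Taxon_C: 7
  Taxon_X vs Taxon_C: 11
The smallest is 6, between Taxon_D and Taxon_X.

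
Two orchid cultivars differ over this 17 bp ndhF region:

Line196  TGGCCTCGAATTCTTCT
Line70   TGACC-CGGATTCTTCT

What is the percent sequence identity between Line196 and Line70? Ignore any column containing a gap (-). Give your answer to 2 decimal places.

87.50%

Excluding the 1 gap column leaves 16 comparable sites.
Differing sites — 3:G/A; 9:A/G.
14 of the 16 comparable sites match, so the percent identity is 14/16 × 100 = 87.50%.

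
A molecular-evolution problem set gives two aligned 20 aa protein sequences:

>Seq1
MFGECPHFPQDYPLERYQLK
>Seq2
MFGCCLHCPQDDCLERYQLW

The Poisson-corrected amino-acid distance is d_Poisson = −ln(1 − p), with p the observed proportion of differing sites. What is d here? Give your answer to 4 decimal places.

0.3567

Mismatches occur at site 4 (E/C), site 6 (P/L), site 8 (F/C), site 12 (Y/D), site 13 (P/C), site 20 (K/W).
p = 6/20 = 0.300000.
d = −ln(1 − 0.300000) = −ln(0.700000) = 0.3567.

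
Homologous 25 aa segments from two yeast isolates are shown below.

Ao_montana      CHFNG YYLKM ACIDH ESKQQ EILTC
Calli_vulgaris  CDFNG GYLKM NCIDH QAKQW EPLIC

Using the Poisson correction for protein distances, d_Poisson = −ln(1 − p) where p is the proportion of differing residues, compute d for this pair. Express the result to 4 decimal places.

0.3857

Differing sites — 2:H/D; 6:Y/G; 11:A/N; 16:E/Q; 17:S/A; 20:Q/W; 22:I/P; 24:T/I.
p = 8/25 = 0.320000.
d = −ln(1 − 0.320000) = −ln(0.680000) = 0.3857.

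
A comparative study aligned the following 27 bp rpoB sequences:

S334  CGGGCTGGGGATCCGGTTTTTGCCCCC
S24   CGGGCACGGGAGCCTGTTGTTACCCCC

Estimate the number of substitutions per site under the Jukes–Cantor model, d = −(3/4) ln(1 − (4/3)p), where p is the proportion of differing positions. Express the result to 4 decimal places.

0.2635

Differing sites — 6:T/A; 7:G/C; 12:T/G; 15:G/T; 19:T/G; 22:G/A.
p = 6/27 = 0.222222.
d = −0.75 · ln(1 − (4/3)·0.222222) = −0.75 · ln(0.703704) = −0.75 · (-0.351397) = 0.2635.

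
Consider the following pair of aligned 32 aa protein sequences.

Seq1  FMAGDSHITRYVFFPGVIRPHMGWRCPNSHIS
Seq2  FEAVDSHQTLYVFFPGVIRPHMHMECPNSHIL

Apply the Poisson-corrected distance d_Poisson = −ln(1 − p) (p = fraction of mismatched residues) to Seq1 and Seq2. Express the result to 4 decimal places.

Mismatches occur at site 2 (M↔E), site 4 (G↔V), site 8 (I↔Q), site 10 (R↔L), site 23 (G↔H), site 24 (W↔M), site 25 (R↔E), site 32 (S↔L).
p = 8/32 = 0.250000.
d = −ln(1 − 0.250000) = −ln(0.750000) = 0.2877.

0.2877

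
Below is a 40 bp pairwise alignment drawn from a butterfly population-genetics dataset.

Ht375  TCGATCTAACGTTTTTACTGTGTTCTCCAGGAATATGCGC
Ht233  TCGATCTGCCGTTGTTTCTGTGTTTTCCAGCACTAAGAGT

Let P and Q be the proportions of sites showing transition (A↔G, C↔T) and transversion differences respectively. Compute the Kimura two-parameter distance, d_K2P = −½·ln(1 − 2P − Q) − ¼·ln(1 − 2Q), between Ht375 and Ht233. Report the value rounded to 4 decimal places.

The sequences differ at positions 8 (A/G, transition), 9 (A/C, transversion), 14 (T/G, transversion), 17 (A/T, transversion), 25 (C/T, transition), 31 (G/C, transversion), 33 (A/C, transversion), 36 (T/A, transversion), 38 (C/A, transversion), 40 (C/T, transition).
Of the 10 differences, 3 transitions and 7 transversions over 40 sites: P = 3/40 = 0.075000, Q = 7/40 = 0.175000.
d = −0.5·ln(0.675000) − 0.25·ln(0.650000) = −0.5·(-0.393043) − 0.25·(-0.430783) = 0.3042.

0.3042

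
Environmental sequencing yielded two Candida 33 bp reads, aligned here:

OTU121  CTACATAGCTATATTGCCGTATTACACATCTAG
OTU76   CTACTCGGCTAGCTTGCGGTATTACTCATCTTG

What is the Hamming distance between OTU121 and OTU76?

8

Differing sites — 5:A/T; 6:T/C; 7:A/G; 12:T/G; 13:A/C; 18:C/G; 26:A/T; 32:A/T.
That gives 8 mismatches out of 33 aligned sites, so the Hamming distance is 8.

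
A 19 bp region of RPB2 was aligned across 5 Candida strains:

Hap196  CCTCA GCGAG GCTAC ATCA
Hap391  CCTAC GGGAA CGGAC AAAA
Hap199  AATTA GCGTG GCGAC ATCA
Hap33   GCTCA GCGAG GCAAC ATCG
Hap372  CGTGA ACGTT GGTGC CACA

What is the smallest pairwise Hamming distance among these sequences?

Pairwise Hamming distances:
  Hap196 vs Hap391: 9
  Hap196 vs Hap199: 5
  Hap196 vs Hap33: 3
  Hap196 vs Hap372: 9
  Hap391 vs Hap199: 11
  Hap391 vs Hap33: 11
  Hap391 vs Hap372: 12
  Hap199 vs Hap33: 6
  Hap199 vs Hap372: 10
  Hap33 vs Hap372: 12
The smallest is 3, between Hap196 and Hap33.

3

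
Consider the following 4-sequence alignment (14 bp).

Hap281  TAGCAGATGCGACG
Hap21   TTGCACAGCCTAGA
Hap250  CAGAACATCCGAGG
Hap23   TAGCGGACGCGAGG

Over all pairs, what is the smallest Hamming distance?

Pairwise Hamming distances:
  Hap281 vs Hap21: 7
  Hap281 vs Hap250: 5
  Hap281 vs Hap23: 3
  Hap21 vs Hap250: 6
  Hap21 vs Hap23: 7
  Hap250 vs Hap23: 6
The smallest is 3, between Hap281 and Hap23.

3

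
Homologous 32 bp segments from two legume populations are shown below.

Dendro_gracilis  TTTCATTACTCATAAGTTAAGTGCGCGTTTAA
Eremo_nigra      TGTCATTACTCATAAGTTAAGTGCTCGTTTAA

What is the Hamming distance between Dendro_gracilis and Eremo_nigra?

Differing sites — 2:T/G; 25:G/T.
That gives 2 mismatches out of 32 aligned sites, so the Hamming distance is 2.

2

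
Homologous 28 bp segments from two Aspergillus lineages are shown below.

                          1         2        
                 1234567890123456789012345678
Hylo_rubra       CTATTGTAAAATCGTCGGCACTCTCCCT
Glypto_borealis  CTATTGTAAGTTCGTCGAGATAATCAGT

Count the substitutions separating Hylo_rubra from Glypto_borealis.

Differing sites — 10:A/G; 11:A/T; 18:G/A; 19:C/G; 21:C/T; 22:T/A; 23:C/A; 26:C/A; 27:C/G.
That gives 9 mismatches out of 28 aligned sites, so the Hamming distance is 9.

9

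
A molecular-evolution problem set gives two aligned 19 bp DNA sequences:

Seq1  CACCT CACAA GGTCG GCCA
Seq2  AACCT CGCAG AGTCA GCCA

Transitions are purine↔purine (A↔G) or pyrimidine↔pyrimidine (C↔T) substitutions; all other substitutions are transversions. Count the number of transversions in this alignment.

The sequences differ at positions 1 (C/A, transversion), 7 (A/G, transition), 10 (A/G, transition), 11 (G/A, transition), 15 (G/A, transition).
Of the 5 differences, 4 transitions and 1 transversion, so the answer is 1.

1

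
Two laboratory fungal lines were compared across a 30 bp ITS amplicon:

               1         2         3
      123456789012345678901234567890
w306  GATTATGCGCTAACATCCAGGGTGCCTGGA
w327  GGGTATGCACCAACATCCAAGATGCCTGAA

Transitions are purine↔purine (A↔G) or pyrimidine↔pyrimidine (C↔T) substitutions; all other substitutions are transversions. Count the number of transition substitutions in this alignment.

6

The sequences differ at positions 2 (A/G, transition), 3 (T/G, transversion), 9 (G/A, transition), 11 (T/C, transition), 20 (G/A, transition), 22 (G/A, transition), 29 (G/A, transition).
Of the 7 differences, 6 transitions and 1 transversion, so the answer is 6.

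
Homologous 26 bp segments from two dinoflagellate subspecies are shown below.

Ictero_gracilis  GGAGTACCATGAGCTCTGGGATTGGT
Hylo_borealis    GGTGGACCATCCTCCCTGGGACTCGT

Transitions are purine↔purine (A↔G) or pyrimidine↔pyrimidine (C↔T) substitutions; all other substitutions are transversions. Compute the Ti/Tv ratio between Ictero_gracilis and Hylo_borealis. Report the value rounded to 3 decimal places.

The sequences differ at positions 3 (A/T, transversion), 5 (T/G, transversion), 11 (G/C, transversion), 12 (A/C, transversion), 13 (G/T, transversion), 15 (T/C, transition), 22 (T/C, transition), 24 (G/C, transversion).
Of the 8 differences, 2 transitions and 6 transversions, so Ti/Tv = 2/6 = 0.333.

0.333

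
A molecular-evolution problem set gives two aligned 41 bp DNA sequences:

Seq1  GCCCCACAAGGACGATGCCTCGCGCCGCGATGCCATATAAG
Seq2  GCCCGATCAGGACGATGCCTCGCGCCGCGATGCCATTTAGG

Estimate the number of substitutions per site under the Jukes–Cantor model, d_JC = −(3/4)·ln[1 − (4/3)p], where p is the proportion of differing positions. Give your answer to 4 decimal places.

Mismatches occur at site 5 (C↔G), site 7 (C↔T), site 8 (A↔C), site 37 (A↔T), site 40 (A↔G).
p = 5/41 = 0.121951.
d = −0.75 · ln(1 − (4/3)·0.121951) = −0.75 · ln(0.837399) = −0.75 · (-0.177455) = 0.1331.

0.1331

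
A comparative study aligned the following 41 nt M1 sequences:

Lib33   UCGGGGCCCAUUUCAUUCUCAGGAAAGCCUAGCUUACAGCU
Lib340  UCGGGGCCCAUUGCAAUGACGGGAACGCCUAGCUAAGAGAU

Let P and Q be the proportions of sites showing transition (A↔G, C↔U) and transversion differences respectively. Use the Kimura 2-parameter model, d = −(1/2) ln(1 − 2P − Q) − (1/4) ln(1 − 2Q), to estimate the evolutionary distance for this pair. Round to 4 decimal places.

0.2635

Mismatches occur at site 13 (U↔G, transversion), site 16 (U↔A, transversion), site 18 (C↔G, transversion), site 19 (U↔A, transversion), site 21 (A↔G, transition), site 26 (A↔C, transversion), site 35 (U↔A, transversion), site 37 (C↔G, transversion), site 40 (C↔A, transversion).
Of the 9 differences, 1 transition and 8 transversions over 41 sites: P = 1/41 = 0.024390, Q = 8/41 = 0.195122.
d = −0.5·ln(0.756098) − 0.25·ln(0.609756) = −0.5·(-0.279584) − 0.25·(-0.494696) = 0.2635.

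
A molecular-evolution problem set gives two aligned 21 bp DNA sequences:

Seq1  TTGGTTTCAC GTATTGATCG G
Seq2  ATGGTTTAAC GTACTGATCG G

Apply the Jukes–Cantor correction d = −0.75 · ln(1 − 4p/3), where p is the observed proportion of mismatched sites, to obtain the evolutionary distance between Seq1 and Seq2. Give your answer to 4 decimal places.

0.1585

The sequences differ at positions 1 (T/A), 8 (C/A), 14 (T/C).
p = 3/21 = 0.142857.
d = −0.75 · ln(1 − (4/3)·0.142857) = −0.75 · ln(0.809524) = −0.75 · (-0.211309) = 0.1585.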